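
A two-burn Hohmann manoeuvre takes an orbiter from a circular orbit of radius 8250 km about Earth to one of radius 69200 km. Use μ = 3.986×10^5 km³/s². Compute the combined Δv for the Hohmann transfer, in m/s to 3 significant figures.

Semi-major axis of the transfer orbit: a_t = (8250 + 69200)/2 = 38725 km.
At r₁ the circular-orbit speed is v₁ = √(μ/r₁) = 6.951 km/s.
Transfer-orbit speed at r₁ (vis-viva): v_p = √[μ(2/r₁ − 1/a_t)] = 9.292 km/s.
First burn Δv₁ = |v_p − v₁| = 2.341 km/s.
Circular speed at r₂: v₂ = √(μ/r₂) = 2.400 km/s.
Transfer-orbit speed at r₂: v_a = √[μ(2/r₂ − 1/a_t)] = 1.108 km/s.
Second burn Δv₂ = |v₂ − v_a| = 1.292 km/s.
Total Δv = Δv₁ + Δv₂ = 3.633 km/s.

Δv = 3630 m/s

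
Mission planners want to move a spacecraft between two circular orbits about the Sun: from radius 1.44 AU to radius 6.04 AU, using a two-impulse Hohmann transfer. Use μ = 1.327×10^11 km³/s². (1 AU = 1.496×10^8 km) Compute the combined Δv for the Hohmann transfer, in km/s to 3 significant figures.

In km: r₁ = 1.44 × 1.496×10^8 = 2.15424×10^8 km; r₂ = 6.04 × 1.496×10^8 = 9.03584×10^8 km.
Semi-major axis of the transfer orbit: a_t = (2.15424×10^8 + 9.03584×10^8)/2 = 5.59504×10^8 km.
At r₁ the circular-orbit speed is v₁ = √(μ/r₁) = 24.81924 km/s.
On the transfer ellipse at r₁, vis-viva equation gives v_p = √[μ(2/r₁ − 1/a_t)] = 31.54068 km/s.
First burn Δv₁ = |v_p − v₁| = 6.721 km/s.
At r₂, v₂ = √(μ/r₂) = 12.119 km/s.
Transfer-orbit speed at r₂: v_a = √[μ(2/r₂ − 1/a_t)] = 7.5196 km/s.
Second burn Δv₂ = |v₂ − v_a| = 4.599 km/s.
Total Δv = Δv₁ + Δv₂ = 11.32 km/s.

Δv = 11.3 km/s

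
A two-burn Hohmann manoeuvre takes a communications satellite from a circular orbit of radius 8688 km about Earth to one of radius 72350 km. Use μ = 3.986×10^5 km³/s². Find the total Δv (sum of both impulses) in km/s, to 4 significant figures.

Transfer-ellipse semi-major axis a_t = (r₁ + r₂)/2 = (8688 + 72350)/2 = 40519 km.
Circular speed at r₁: v₁ = √(μ/r₁) = √(3.986×10^5/8688) = 6.773 km/s.
On the transfer ellipse at r₁, v² = μ(2/r − 1/a) gives v_p = √[μ(2/r₁ − 1/a_t)] = 9.051 km/s.
First burn Δv₁ = |v_p − v₁| = 2.278 km/s.
Circular speed at r₂: v₂ = √(μ/r₂) = 2.347 km/s.
Transfer-orbit speed at r₂: v_a = √[μ(2/r₂ − 1/a_t)] = 1.087 km/s.
Second burn Δv₂ = |v₂ − v_a| = 1.260 km/s.
Total Δv = Δv₁ + Δv₂ = 3.538 km/s.

Δv = 3.538 km/s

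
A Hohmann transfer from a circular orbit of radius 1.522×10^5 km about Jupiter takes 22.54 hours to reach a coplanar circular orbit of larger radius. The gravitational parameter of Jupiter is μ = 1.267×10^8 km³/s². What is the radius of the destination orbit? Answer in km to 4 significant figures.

r₂ = 7.255×10^5 km

Transfer time t = 22.54 hours = 81144 s, and t = π√(a_t³/μ).
So a_t = (μ t²/π²)^(1/3) = (1.267×10^8 × (81144)² / π²)^(1/3) = 4.3886×10^5 km.
Since a_t = (r₁ + r₂)/2, r₂ = 2a_t − r₁ = 2×4.3886×10^5 − 1.522×10^5 = 7.2552×10^5 km.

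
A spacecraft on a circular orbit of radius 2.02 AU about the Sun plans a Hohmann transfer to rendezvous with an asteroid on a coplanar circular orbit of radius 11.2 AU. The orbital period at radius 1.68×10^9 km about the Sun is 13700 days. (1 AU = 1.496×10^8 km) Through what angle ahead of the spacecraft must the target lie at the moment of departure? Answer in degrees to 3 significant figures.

From Kepler's third law T² = 4π²r³/μ at r = 1.68×10^9 km, T = 13700 days = 13700 × 86400 s = 1.18368×10^9 s: μ = 4π²r³/T² = 1.33604×10^11 km³/s².
In km: r₁ = 2.02 × 1.496×10^8 = 3.02192×10^8 km; r₂ = 11.2 × 1.496×10^8 = 1.67552×10^9 km.
Semi-major axis of the transfer orbit: a_t = (3.02192×10^8 + 1.67552×10^9)/2 = 9.88856×10^8 km.
The half-period of the transfer ellipse is t = π√(a_t³/μ) = 2.673×10^8 s.
The target's mean motion on its circular orbit is ω₂ = √(μ/r₂³) = 5.329×10^-9 rad/s.
Angle swept by the target during transfer: ω₂·t = 1.4244 rad = 81.61°.
The spacecraft traverses 180° on the transfer ellipse, so the target must lead by 180° − 81.61° = 98.4°.

φ = 98.4°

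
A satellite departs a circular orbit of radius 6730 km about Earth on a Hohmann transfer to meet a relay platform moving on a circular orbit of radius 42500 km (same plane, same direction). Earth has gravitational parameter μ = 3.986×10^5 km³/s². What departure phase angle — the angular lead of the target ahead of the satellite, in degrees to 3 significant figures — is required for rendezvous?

Semi-major axis of the transfer orbit: a_t = (6730 + 42500)/2 = 24615 km.
The half-period of the transfer ellipse is t = π√(a_t³/μ) = 19216.8 s.
Target angular speed ω₂ = √(μ/r₂³) = 7.20585×10^-5 rad/s.
Angle swept by the target during transfer: ω₂·t = 1.3847 rad = 79.34°.
The satellite traverses 180° on the transfer ellipse, so the target must lead by 180° − 79.34° = 101°.

φ = 101°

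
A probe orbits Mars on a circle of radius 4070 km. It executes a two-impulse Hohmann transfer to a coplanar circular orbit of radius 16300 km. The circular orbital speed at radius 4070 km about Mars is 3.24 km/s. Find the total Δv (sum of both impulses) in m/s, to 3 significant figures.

From the circular-orbit relation v² = μ/r at r = 4070 km: μ = v²r = (3.24)² × 4070 = 42725.2 km³/s².
Transfer-ellipse semi-major axis a_t = (r₁ + r₂)/2 = (4070 + 16300)/2 = 10185 km.
Circular speed at r₁: v₁ = √(μ/r₁) = √(42725.2/4070) = 3.2400 km/s.
On the transfer ellipse at r₁, vis-viva equation gives v_p = √[μ(2/r₁ − 1/a_t)] = 4.0988 km/s.
First burn Δv₁ = |v_p − v₁| = 0.8588 km/s.
Circular speed at r₂: v₂ = √(μ/r₂) = 1.6190 km/s.
Transfer-orbit speed at r₂: v_a = √[μ(2/r₂ − 1/a_t)] = 1.0234 km/s.
Second burn Δv₂ = |v₂ − v_a| = 0.5956 km/s.
Total Δv = Δv₁ + Δv₂ = 1.454 km/s.

Δv = 1450 m/s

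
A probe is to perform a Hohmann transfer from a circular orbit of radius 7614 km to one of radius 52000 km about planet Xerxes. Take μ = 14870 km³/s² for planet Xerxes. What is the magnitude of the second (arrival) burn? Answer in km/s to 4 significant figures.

Δv₂ = 0.2645 km/s

Transfer-ellipse semi-major axis a_t = (r₁ + r₂)/2 = (7614 + 52000)/2 = 29807 km.
Circular speed at r = 52000 km: v_c = √(μ/r) = 0.5348 km/s.
Transfer-orbit speed at the same r (vis-viva, a = a_t): v_t = √[μ(2/r − 1/a_t)] = 0.2703 km/s.
Δv₂ = |v_t − v_c| = |0.2703 − 0.5348| = 0.2645 km/s.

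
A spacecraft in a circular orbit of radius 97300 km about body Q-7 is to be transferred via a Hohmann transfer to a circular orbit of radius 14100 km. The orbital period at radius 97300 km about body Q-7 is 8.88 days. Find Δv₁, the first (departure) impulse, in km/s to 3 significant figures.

From Kepler's third law T² = 4π²r³/μ at r = 97300 km, T = 8.88 days = 8.88 × 86400 s = 7.67232×10^5 s: μ = 4π²r³/T² = 61779.6 km³/s².
Semi-major axis of the transfer orbit: a_t = (97300 + 14100)/2 = 55700 km.
On the circular orbit at r = 97300 km, v_c = √(μ/r) = 0.7968 km/s.
Transfer-orbit speed at the same r (vis-viva, a = a_t): v_t = √[μ(2/r − 1/a_t)] = 0.4009 km/s.
Δv₁ = |v_t − v_c| = |0.4009 − 0.7968| = 0.3959 km/s.

Δv₁ = 0.396 km/s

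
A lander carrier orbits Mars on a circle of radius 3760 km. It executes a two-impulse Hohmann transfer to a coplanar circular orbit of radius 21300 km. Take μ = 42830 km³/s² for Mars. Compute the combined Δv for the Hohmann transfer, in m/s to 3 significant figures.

Δv = 1670 m/s

Transfer-ellipse semi-major axis a_t = (r₁ + r₂)/2 = (3760 + 21300)/2 = 12530 km.
Circular speed at r₁: v₁ = √(μ/r₁) = √(42830/3760) = 3.3750 km/s.
Transfer-orbit speed at r₁ (v² = μ(2/r − 1/a)): v_p = √[μ(2/r₁ − 1/a_t)] = 4.4004 km/s.
First burn Δv₁ = |v_p − v₁| = 1.0254 km/s.
At r₂, v₂ = √(μ/r₂) = 1.41803 km/s.
Transfer-orbit speed at r₂: v_a = √[μ(2/r₂ − 1/a_t)] = 0.776788 km/s.
Second burn Δv₂ = |v₂ − v_a| = 0.64124 km/s.
Total Δv = Δv₁ + Δv₂ = 1.667 km/s.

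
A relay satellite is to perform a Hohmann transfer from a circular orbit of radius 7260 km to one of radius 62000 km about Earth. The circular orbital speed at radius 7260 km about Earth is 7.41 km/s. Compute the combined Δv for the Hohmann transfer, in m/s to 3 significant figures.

Δv = 3880 m/s

From the circular-orbit relation v² = μ/r at r = 7260 km: μ = v²r = (7.41)² × 7260 = 3.98633×10^5 km³/s².
Semi-major axis of the transfer orbit: a_t = (7260 + 62000)/2 = 34630 km.
Circular speed at r₁: v₁ = √(μ/r₁) = √(3.98633×10^5/7260) = 7.410 km/s.
On the transfer ellipse at r₁, vis-viva equation gives v_p = √[μ(2/r₁ − 1/a_t)] = 9.915 km/s.
First burn Δv₁ = |v_p − v₁| = 2.505 km/s.
At r₂, v₂ = √(μ/r₂) = 2.536 km/s.
Transfer-orbit speed at r₂: v_a = √[μ(2/r₂ − 1/a_t)] = 1.161 km/s.
Second burn Δv₂ = |v₂ − v_a| = 1.375 km/s.
Total Δv = Δv₁ + Δv₂ = 3.880 km/s.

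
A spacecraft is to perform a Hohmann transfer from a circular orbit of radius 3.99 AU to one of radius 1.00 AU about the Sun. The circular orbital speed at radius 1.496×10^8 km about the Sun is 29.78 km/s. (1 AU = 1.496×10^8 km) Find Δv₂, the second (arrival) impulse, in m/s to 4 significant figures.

From the circular-orbit relation v² = μ/r at r = 1.496×10^8 km: μ = v²r = (29.78)² × 1.496×10^8 = 1.32673×10^11 km³/s².
In km: r₁ = 3.99 × 1.496×10^8 = 5.96904×10^8 km; r₂ = 1.00 × 1.496×10^8 = 1.496×10^8 km.
Transfer-ellipse semi-major axis a_t = (r₁ + r₂)/2 = (5.96904×10^8 + 1.496×10^8)/2 = 3.73252×10^8 km.
On the circular orbit at r = 1.496×10^8 km, v_c = √(μ/r) = 29.78 km/s.
Vis-viva on the transfer ellipse at r = 1.496×10^8 km gives v_t = √[μ(2/r − 1/a_t)] = 37.66 km/s.
Δv₂ = |v_t − v_c| = |37.66 − 29.78| = 7.880 km/s.

Δv₂ = 7880 m/s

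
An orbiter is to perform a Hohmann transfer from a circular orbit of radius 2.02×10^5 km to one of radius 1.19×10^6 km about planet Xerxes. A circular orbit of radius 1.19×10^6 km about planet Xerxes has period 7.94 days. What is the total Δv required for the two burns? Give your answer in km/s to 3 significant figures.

From Kepler's third law T² = 4π²r³/μ at r = 1.19×10^6 km, T = 7.94 days = 7.94 × 86400 s = 6.86016×10^5 s: μ = 4π²r³/T² = 1.41362×10^8 km³/s².
Semi-major axis of the transfer orbit: a_t = (2.020×10^5 + 1.190×10^6)/2 = 6.960×10^5 km.
Circular speed at r₁: v₁ = √(μ/r₁) = √(1.41362×10^8/2.020×10^5) = 26.454 km/s.
Transfer-orbit speed at r₁ (vis-viva equation): v_p = √[μ(2/r₁ − 1/a_t)] = 34.591 km/s.
First burn Δv₁ = |v_p − v₁| = 8.137 km/s.
At r₂, v₂ = √(μ/r₂) = 10.899 km/s.
Transfer-orbit speed at r₂: v_a = √[μ(2/r₂ − 1/a_t)] = 5.8717 km/s.
Second burn Δv₂ = |v₂ − v_a| = 5.027 km/s.
Total Δv = Δv₁ + Δv₂ = 13.16 km/s.

Δv = 13.2 km/s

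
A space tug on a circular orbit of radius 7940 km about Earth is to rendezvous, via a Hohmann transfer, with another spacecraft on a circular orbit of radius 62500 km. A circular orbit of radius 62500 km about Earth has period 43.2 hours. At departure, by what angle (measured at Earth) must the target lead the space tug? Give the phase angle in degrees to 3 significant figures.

φ = 104°

From Kepler's third law T² = 4π²r³/μ at r = 62500 km, T = 43.2 hours = 43.2 × 3600 s = 1.5552×10^5 s: μ = 4π²r³/T² = 3.98499×10^5 km³/s².
The Hohmann ellipse has a_t = (r₁ + r₂)/2 = 35220 km.
Transfer time t = π√(a_t³/μ) = 32894.3 s.
The target's mean motion on its circular orbit is ω₂ = √(μ/r₂³) = 4.04011×10^-5 rad/s.
Angle swept by the target during transfer: ω₂·t = 1.32897 rad = 76.14°.
The space tug traverses 180° on the transfer ellipse, so the target must lead by 180° − 76.14° = 104°.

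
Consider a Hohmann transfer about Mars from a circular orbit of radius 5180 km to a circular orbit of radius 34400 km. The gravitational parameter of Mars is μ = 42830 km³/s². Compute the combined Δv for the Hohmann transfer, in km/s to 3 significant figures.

Δv = 1.46 km/s

Semi-major axis of the transfer orbit: a_t = (5180 + 34400)/2 = 19790 km.
At r₁ the circular-orbit speed is v₁ = √(μ/r₁) = 2.8755 km/s.
Transfer-orbit speed at r₁ (vis-viva): v_p = √[μ(2/r₁ − 1/a_t)] = 3.7911 km/s.
First burn Δv₁ = |v_p − v₁| = 0.9156 km/s.
At r₂, v₂ = √(μ/r₂) = 1.11582 km/s.
Transfer-orbit speed at r₂: v_a = √[μ(2/r₂ − 1/a_t)] = 0.570869 km/s.
Second burn Δv₂ = |v₂ − v_a| = 0.5450 km/s.
Δv = Δv₁ + Δv₂ = 0.9156 + 0.5450 = 1.461 km/s.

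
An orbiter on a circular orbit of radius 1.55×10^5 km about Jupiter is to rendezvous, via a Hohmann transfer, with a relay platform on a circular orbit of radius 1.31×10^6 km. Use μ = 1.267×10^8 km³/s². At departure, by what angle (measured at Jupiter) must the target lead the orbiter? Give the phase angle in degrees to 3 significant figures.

Semi-major axis of the transfer orbit: a_t = (1.550×10^5 + 1.310×10^6)/2 = 7.325×10^5 km.
The half-period of the transfer ellipse is t = π√(a_t³/μ) = 1.7497×10^5 s.
Target angular speed ω₂ = √(μ/r₂³) = 7.5073×10^-6 rad/s.
Angle swept by the target during transfer: ω₂·t = 1.3136 rad = 75.26°.
The orbiter traverses 180° on the transfer ellipse, so the target must lead by 180° − 75.26° = 105°.

φ = 105°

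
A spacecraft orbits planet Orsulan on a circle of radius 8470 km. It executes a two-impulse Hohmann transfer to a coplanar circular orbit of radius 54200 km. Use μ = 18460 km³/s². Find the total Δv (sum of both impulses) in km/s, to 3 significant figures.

Transfer-ellipse semi-major axis a_t = (r₁ + r₂)/2 = (8470 + 54200)/2 = 31335 km.
Circular speed at r₁: v₁ = √(μ/r₁) = √(18460/8470) = 1.4763 km/s.
Transfer-orbit speed at r₁ (vis-viva): v_p = √[μ(2/r₁ − 1/a_t)] = 1.9416 km/s.
First burn Δv₁ = |v_p − v₁| = 0.4653 km/s.
At r₂, v₂ = √(μ/r₂) = 0.5836 km/s.
Transfer-orbit speed at r₂: v_a = √[μ(2/r₂ − 1/a_t)] = 0.3034 km/s.
Second burn Δv₂ = |v₂ − v_a| = 0.2802 km/s.
Total Δv = Δv₁ + Δv₂ = 0.7455 km/s.

Δv = 0.745 km/s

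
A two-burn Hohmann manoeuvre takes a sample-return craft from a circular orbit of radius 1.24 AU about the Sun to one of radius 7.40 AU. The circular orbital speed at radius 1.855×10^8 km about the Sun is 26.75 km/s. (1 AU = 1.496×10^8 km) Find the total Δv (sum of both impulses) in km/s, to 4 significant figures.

From the circular-orbit relation v² = μ/r at r = 1.855×10^8 km: μ = v²r = (26.75)² × 1.855×10^8 = 1.32737×10^11 km³/s².
In km: r₁ = 1.24 × 1.496×10^8 = 1.85504×10^8 km; r₂ = 7.40 × 1.496×10^8 = 1.10704×10^9 km.
Transfer-ellipse semi-major axis a_t = (r₁ + r₂)/2 = (1.85504×10^8 + 1.10704×10^9)/2 = 6.46272×10^8 km.
At r₁ the circular-orbit speed is v₁ = √(μ/r₁) = 26.75 km/s.
Transfer-orbit speed at r₁ (vis-viva): v_p = √[μ(2/r₁ − 1/a_t)] = 35.01 km/s.
First burn Δv₁ = |v_p − v₁| = 8.260 km/s.
Circular speed at r₂: v₂ = √(μ/r₂) = 10.95 km/s.
Transfer-orbit speed at r₂: v_a = √[μ(2/r₂ − 1/a_t)] = 5.867 km/s.
Second burn Δv₂ = |v₂ − v_a| = 5.083 km/s.
Total Δv = Δv₁ + Δv₂ = 13.34 km/s.

Δv = 13.34 km/s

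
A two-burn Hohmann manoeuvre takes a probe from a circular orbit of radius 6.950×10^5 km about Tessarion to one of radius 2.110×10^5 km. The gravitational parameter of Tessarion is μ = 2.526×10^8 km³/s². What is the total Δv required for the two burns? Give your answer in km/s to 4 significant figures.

The Hohmann ellipse has a_t = (r₁ + r₂)/2 = 4.530×10^5 km.
At r₁ the circular-orbit speed is v₁ = √(μ/r₁) = 19.064 km/s.
Transfer-orbit speed at r₁ (v² = μ(2/r − 1/a)): v_a = √[μ(2/r₁ − 1/a_t)] = 13.011 km/s.
First burn Δv₁ = |v_a − v₁| = 6.053 km/s.
At r₂, v₂ = √(μ/r₂) = 34.600 km/s.
Transfer-orbit speed at r₂: v_p = √[μ(2/r₂ − 1/a_t)] = 42.857 km/s.
Second burn Δv₂ = |v₂ − v_p| = 8.257 km/s.
Δv = Δv₁ + Δv₂ = 6.053 + 8.257 = 14.31 km/s.

Δv = 14.31 km/s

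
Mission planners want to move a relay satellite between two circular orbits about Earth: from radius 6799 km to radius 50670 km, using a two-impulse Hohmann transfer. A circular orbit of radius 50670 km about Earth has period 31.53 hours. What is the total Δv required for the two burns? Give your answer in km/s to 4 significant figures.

From Kepler's third law T² = 4π²r³/μ at r = 50670 km, T = 31.53 hours = 31.53 × 3600 s = 1.13508×10^5 s: μ = 4π²r³/T² = 3.98620×10^5 km³/s².
Transfer-ellipse semi-major axis a_t = (r₁ + r₂)/2 = (6799 + 50670)/2 = 28734.5 km.
Circular speed at r₁: v₁ = √(μ/r₁) = √(3.98620×10^5/6799) = 7.6570 km/s.
Transfer-orbit speed at r₁ (v² = μ(2/r − 1/a)): v_p = √[μ(2/r₁ − 1/a_t)] = 10.168 km/s.
First burn Δv₁ = |v_p − v₁| = 2.511 km/s.
At r₂, v₂ = √(μ/r₂) = 2.80482 km/s.
Transfer-orbit speed at r₂: v_a = √[μ(2/r₂ − 1/a_t)] = 1.36435 km/s.
Second burn Δv₂ = |v₂ − v_a| = 1.440 km/s.
Total Δv = Δv₁ + Δv₂ = 3.951 km/s.

Δv = 3.951 km/s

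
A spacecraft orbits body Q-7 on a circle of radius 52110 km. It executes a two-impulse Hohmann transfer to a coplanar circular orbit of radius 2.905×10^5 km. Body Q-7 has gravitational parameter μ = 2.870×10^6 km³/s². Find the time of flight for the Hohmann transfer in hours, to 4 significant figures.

Semi-major axis of the transfer orbit: a_t = (52110 + 2.905×10^5)/2 = 1.71305×10^5 km.
Half the transfer-orbit period gives t = π√(a_t³/μ) = 1.3148×10^5 s.
Converting: 1.3148×10^5 s ÷ 3600 s/hour = 36.52 hours.

t = 36.52 hours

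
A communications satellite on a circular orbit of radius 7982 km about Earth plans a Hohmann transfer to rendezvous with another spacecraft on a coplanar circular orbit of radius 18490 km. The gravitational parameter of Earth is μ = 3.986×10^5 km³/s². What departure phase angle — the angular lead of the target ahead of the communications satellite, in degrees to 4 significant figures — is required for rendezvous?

The Hohmann ellipse has a_t = (r₁ + r₂)/2 = 13236 km.
Transfer time t = π√(a_t³/μ) = 7577.3 s.
The target's mean motion on its circular orbit is ω₂ = √(μ/r₂³) = 2.5111×10^-4 rad/s.
Angle swept by the target during transfer: ω₂·t = 1.9027 rad = 109.02°.
The communications satellite traverses 180° on the transfer ellipse, so the target must lead by 180° − 109.02° = 70.98°.

φ = 70.98°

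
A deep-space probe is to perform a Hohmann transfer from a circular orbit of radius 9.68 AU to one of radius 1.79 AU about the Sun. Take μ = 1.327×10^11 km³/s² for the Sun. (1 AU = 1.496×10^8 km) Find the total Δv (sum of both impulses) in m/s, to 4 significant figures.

In km: r₁ = 9.68 × 1.496×10^8 = 1.448128×10^9 km; r₂ = 1.79 × 1.496×10^8 = 2.67784×10^8 km.
Transfer-ellipse semi-major axis a_t = (r₁ + r₂)/2 = (1.448128×10^9 + 2.67784×10^8)/2 = 8.57956×10^8 km.
Circular speed at r₁: v₁ = √(μ/r₁) = √(1.327×10^11/1.448128×10^9) = 9.5726 km/s.
On the transfer ellipse at r₁, vis-viva equation gives v_a = √[μ(2/r₁ − 1/a_t)] = 5.3480 km/s.
First burn Δv₁ = |v_a − v₁| = 4.2246 km/s.
Circular speed at r₂: v₂ = √(μ/r₂) = 22.26092 km/s.
Transfer-orbit speed at r₂: v_p = √[μ(2/r₂ − 1/a_t)] = 28.92105 km/s.
Second burn Δv₂ = |v₂ − v_p| = 6.6601 km/s.
Total Δv = Δv₁ + Δv₂ = 10.88 km/s.

Δv = 10880 m/s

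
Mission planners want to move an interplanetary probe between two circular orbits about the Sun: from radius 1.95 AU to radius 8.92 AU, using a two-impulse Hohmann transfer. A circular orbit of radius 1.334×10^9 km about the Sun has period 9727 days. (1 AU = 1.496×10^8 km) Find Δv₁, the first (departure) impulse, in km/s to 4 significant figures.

From Kepler's third law T² = 4π²r³/μ at r = 1.334×10^9 km, T = 9727 days = 9727 × 86400 s = 8.404128×10^8 s: μ = 4π²r³/T² = 1.32691×10^11 km³/s².
In km: r₁ = 1.95 × 1.496×10^8 = 2.9172×10^8 km; r₂ = 8.92 × 1.496×10^8 = 1.334432×10^9 km.
Semi-major axis of the transfer orbit: a_t = (2.9172×10^8 + 1.334432×10^9)/2 = 8.13076×10^8 km.
Circular speed at r = 2.9172×10^8 km: v_c = √(μ/r) = 21.3274 km/s.
Transfer-orbit speed at the same r (vis-viva, a = a_t): v_t = √[μ(2/r − 1/a_t)] = 27.3225 km/s.
Δv₁ = |v_t − v_c| = |27.3225 − 21.3274| = 5.995 km/s.

Δv₁ = 5.995 km/s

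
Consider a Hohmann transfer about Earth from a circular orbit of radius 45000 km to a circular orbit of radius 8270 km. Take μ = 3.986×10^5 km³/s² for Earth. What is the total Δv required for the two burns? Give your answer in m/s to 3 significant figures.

Δv = 3400 m/s

Semi-major axis of the transfer orbit: a_t = (45000 + 8270)/2 = 26635 km.
Circular speed at r₁: v₁ = √(μ/r₁) = √(3.986×10^5/45000) = 2.976 km/s.
Transfer-orbit speed at r₁ (v² = μ(2/r − 1/a)): v_a = √[μ(2/r₁ − 1/a_t)] = 1.658 km/s.
First burn Δv₁ = |v_a − v₁| = 1.318 km/s.
Circular speed at r₂: v₂ = √(μ/r₂) = 6.943 km/s.
Transfer-orbit speed at r₂: v_p = √[μ(2/r₂ − 1/a_t)] = 9.024 km/s.
Second burn Δv₂ = |v₂ − v_p| = 2.081 km/s.
Total Δv = Δv₁ + Δv₂ = 3.399 km/s.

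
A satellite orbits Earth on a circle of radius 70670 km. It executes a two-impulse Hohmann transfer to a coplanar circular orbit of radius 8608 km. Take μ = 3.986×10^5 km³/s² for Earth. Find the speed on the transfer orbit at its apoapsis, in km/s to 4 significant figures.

v = 1.107 km/s

Semi-major axis of the transfer orbit: a_t = (70670 + 8608)/2 = 39639 km.
The apoapsis of the transfer ellipse is at r = 70670 km.
Vis-viva: v = √[μ(2/r − 1/a_t)] = √[3.986×10^5 × (2/70670 − 1/39639)] = 1.107 km/s.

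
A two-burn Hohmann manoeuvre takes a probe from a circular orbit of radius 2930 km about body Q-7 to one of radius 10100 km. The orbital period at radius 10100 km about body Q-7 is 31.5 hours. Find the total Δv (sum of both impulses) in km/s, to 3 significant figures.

From Kepler's third law T² = 4π²r³/μ at r = 10100 km, T = 31.5 hours = 31.5 × 3600 s = 1.134×10^5 s: μ = 4π²r³/T² = 3162.99 km³/s².
Semi-major axis of the transfer orbit: a_t = (2930 + 10100)/2 = 6515 km.
At r₁ the circular-orbit speed is v₁ = √(μ/r₁) = 1.0390 km/s.
Transfer-orbit speed at r₁ (vis-viva equation): v_p = √[μ(2/r₁ − 1/a_t)] = 1.2937 km/s.
First burn Δv₁ = |v_p − v₁| = 0.2547 km/s.
At r₂, v₂ = √(μ/r₂) = 0.5596 km/s.
Transfer-orbit speed at r₂: v_a = √[μ(2/r₂ − 1/a_t)] = 0.3753 km/s.
Second burn Δv₂ = |v₂ − v_a| = 0.1843 km/s.
Total Δv = Δv₁ + Δv₂ = 0.4390 km/s.

Δv = 0.439 km/s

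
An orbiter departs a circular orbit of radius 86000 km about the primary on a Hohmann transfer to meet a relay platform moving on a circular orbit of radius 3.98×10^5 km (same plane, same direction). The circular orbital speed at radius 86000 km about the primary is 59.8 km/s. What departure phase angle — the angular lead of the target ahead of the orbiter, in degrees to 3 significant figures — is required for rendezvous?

From the circular-orbit relation v² = μ/r at r = 86000 km: μ = v²r = (59.8)² × 86000 = 3.07539×10^8 km³/s².
The Hohmann ellipse has a_t = (r₁ + r₂)/2 = 2.420×10^5 km.
Transfer time t = π√(a_t³/μ) = 21327 s.
The target's mean motion on its circular orbit is ω₂ = √(μ/r₂³) = 6.9843×10^-5 rad/s.
Angle swept by the target during transfer: ω₂·t = 1.4895 rad = 85.34°.
The orbiter traverses 180° on the transfer ellipse, so the target must lead by 180° − 85.34° = 94.7°.

φ = 94.7°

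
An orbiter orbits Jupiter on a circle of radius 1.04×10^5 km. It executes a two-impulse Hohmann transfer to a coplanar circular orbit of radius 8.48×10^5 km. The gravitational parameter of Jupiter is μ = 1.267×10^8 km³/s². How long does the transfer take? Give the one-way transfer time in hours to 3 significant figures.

Transfer-ellipse semi-major axis a_t = (r₁ + r₂)/2 = (1.040×10^5 + 8.480×10^5)/2 = 4.760×10^5 km.
By Kepler's third law the transfer-orbit period is T = 2π√(a_t³/μ), so t = T/2 = 91660 s.
Converting: 91660 s ÷ 3600 s/hour = 25.5 hours.

t = 25.5 hours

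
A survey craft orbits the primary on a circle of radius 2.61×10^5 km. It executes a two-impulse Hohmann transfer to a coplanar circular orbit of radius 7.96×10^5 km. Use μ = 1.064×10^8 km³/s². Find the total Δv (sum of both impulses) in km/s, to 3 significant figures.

Δv = 8.03 km/s

The Hohmann ellipse has a_t = (r₁ + r₂)/2 = 5.285×10^5 km.
Circular speed at r₁: v₁ = √(μ/r₁) = √(1.064×10^8/2.610×10^5) = 20.191 km/s.
On the transfer ellipse at r₁, vis-viva gives v_p = √[μ(2/r₁ − 1/a_t)] = 24.779 km/s.
First burn Δv₁ = |v_p − v₁| = 4.588 km/s.
At r₂, v₂ = √(μ/r₂) = 11.562 km/s.
Transfer-orbit speed at r₂: v_a = √[μ(2/r₂ − 1/a_t)] = 8.1248 km/s.
Second burn Δv₂ = |v₂ − v_a| = 3.437 km/s.
Δv = Δv₁ + Δv₂ = 4.588 + 3.437 = 8.025 km/s.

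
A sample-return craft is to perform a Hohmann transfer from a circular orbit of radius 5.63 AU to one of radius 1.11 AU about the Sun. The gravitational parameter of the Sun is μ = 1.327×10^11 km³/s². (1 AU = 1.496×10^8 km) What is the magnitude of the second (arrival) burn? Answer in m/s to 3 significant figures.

In km: r₁ = 5.63 × 1.496×10^8 = 8.42248×10^8 km; r₂ = 1.11 × 1.496×10^8 = 1.66056×10^8 km.
The Hohmann ellipse has a_t = (r₁ + r₂)/2 = 5.04152×10^8 km.
On the circular orbit at r = 1.66056×10^8 km, v_c = √(μ/r) = 28.269 km/s.
Transfer-orbit speed at the same r (vis-viva, a = a_t): v_t = √[μ(2/r − 1/a_t)] = 36.538 km/s.
Δv₂ = |v_t − v_c| = |36.538 − 28.269| = 8.269 km/s.

Δv₂ = 8270 m/s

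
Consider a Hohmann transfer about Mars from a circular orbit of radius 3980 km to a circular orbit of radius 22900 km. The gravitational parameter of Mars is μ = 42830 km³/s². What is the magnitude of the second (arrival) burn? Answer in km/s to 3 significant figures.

The Hohmann ellipse has a_t = (r₁ + r₂)/2 = 13440 km.
Circular speed at r = 22900 km: v_c = √(μ/r) = 1.3676 km/s.
Transfer-orbit speed at the same r (vis-viva, a = a_t): v_t = √[μ(2/r − 1/a_t)] = 0.74421 km/s.
Δv₂ = |v_t − v_c| = |0.74421 − 1.3676| = 0.6234 km/s.

Δv₂ = 0.623 km/s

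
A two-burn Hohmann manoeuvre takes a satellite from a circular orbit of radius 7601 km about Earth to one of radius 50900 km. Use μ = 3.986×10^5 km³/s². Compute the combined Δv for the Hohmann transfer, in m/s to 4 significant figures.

Transfer-ellipse semi-major axis a_t = (r₁ + r₂)/2 = (7601 + 50900)/2 = 29250.5 km.
At r₁ the circular-orbit speed is v₁ = √(μ/r₁) = 7.242 km/s.
On the transfer ellipse at r₁, v² = μ(2/r − 1/a) gives v_p = √[μ(2/r₁ − 1/a_t)] = 9.553 km/s.
First burn Δv₁ = |v_p − v₁| = 2.311 km/s.
At r₂, v₂ = √(μ/r₂) = 2.7984 km/s.
Transfer-orbit speed at r₂: v_a = √[μ(2/r₂ − 1/a_t)] = 1.4265 km/s.
Second burn Δv₂ = |v₂ − v_a| = 1.372 km/s.
Total Δv = Δv₁ + Δv₂ = 3.683 km/s.

Δv = 3683 m/s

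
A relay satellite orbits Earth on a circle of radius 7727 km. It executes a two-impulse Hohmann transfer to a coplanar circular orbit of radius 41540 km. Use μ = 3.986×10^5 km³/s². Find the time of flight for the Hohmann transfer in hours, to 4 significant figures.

t = 5.344 hours

Semi-major axis of the transfer orbit: a_t = (7727 + 41540)/2 = 24633.5 km.
Half the transfer-orbit period gives t = π√(a_t³/μ) = 19240 s.
Converting: 19240 s ÷ 3600 s/hour = 5.344 hours.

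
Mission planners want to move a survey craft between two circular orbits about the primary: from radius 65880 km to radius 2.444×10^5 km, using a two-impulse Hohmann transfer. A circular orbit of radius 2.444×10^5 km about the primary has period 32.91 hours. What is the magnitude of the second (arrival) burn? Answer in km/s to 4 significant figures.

From Kepler's third law T² = 4π²r³/μ at r = 2.444×10^5 km, T = 32.91 hours = 32.91 × 3600 s = 1.18476×10^5 s: μ = 4π²r³/T² = 4.10585×10^7 km³/s².
Semi-major axis of the transfer orbit: a_t = (65880 + 2.444×10^5)/2 = 1.5514×10^5 km.
On the circular orbit at r = 2.444×10^5 km, v_c = √(μ/r) = 12.961 km/s.
Vis-viva on the transfer ellipse at r = 2.444×10^5 km gives v_t = √[μ(2/r − 1/a_t)] = 8.4463 km/s.
Δv₂ = |v_t − v_c| = |8.4463 − 12.961| = 4.515 km/s.

Δv₂ = 4.515 km/s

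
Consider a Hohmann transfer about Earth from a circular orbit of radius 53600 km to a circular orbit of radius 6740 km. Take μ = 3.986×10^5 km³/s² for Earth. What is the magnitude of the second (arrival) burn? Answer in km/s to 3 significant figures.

Δv₂ = 2.56 km/s

Transfer-ellipse semi-major axis a_t = (r₁ + r₂)/2 = (53600 + 6740)/2 = 30170 km.
Circular speed at r = 6740 km: v_c = √(μ/r) = 7.690 km/s.
Vis-viva on the transfer ellipse at r = 6740 km gives v_t = √[μ(2/r − 1/a_t)] = 10.25 km/s.
Δv₂ = |v_t − v_c| = |10.25 − 7.690| = 2.560 km/s.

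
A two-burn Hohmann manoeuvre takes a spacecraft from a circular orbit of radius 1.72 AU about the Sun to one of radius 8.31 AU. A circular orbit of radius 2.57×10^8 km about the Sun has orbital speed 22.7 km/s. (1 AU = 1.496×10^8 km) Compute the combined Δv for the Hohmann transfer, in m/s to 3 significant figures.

From the circular-orbit relation v² = μ/r at r = 2.57×10^8 km: μ = v²r = (22.7)² × 2.57×10^8 = 1.32430×10^11 km³/s².
In km: r₁ = 1.72 × 1.496×10^8 = 2.57312×10^8 km; r₂ = 8.31 × 1.496×10^8 = 1.243176×10^9 km.
Transfer-ellipse semi-major axis a_t = (r₁ + r₂)/2 = (2.57312×10^8 + 1.243176×10^9)/2 = 7.50244×10^8 km.
Circular speed at r₁: v₁ = √(μ/r₁) = √(1.32430×10^11/2.57312×10^8) = 22.686 km/s.
On the transfer ellipse at r₁, v² = μ(2/r − 1/a) gives v_p = √[μ(2/r₁ − 1/a_t)] = 29.203 km/s.
First burn Δv₁ = |v_p − v₁| = 6.517 km/s.
At r₂, v₂ = √(μ/r₂) = 10.321 km/s.
Transfer-orbit speed at r₂: v_a = √[μ(2/r₂ − 1/a_t)] = 6.0444 km/s.
Second burn Δv₂ = |v₂ − v_a| = 4.277 km/s.
Δv = Δv₁ + Δv₂ = 6.517 + 4.277 = 10.79 km/s.

Δv = 10800 m/s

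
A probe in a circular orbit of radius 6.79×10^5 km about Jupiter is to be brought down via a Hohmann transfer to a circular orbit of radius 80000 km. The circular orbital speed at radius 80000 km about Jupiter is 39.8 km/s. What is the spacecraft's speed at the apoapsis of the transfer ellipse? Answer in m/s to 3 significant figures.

v = 6270 m/s

From the circular-orbit relation v² = μ/r at r = 80000 km: μ = v²r = (39.8)² × 80000 = 1.26723×10^8 km³/s².
Semi-major axis of the transfer orbit: a_t = (6.790×10^5 + 80000)/2 = 3.795×10^5 km.
At apoapsis, r = 6.790×10^5 km.
Applying v² = μ(2/r − 1/a_t): v = 6.272 km/s.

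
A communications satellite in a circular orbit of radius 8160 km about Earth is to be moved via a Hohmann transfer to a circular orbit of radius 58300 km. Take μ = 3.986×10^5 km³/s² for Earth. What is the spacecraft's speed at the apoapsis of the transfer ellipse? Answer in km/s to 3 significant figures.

v = 1.30 km/s

The Hohmann ellipse has a_t = (r₁ + r₂)/2 = 33230 km.
At apoapsis, r = 58300 km.
Applying v² = μ(2/r − 1/a_t): v = 1.296 km/s.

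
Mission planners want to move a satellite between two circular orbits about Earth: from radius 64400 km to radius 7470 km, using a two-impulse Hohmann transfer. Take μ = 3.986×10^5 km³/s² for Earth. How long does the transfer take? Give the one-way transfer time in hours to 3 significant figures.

Semi-major axis of the transfer orbit: a_t = (64400 + 7470)/2 = 35935 km.
Half the transfer-orbit period gives t = π√(a_t³/μ) = 33900 s.
Converting: 33900 s ÷ 3600 s/hour = 9.42 hours.

t = 9.42 hours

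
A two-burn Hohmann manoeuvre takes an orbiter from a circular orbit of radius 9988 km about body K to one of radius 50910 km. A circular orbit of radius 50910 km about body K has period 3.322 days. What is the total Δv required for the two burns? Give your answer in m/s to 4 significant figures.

From Kepler's third law T² = 4π²r³/μ at r = 50910 km, T = 3.322 days = 3.322 × 86400 s = 2.870208×10^5 s: μ = 4π²r³/T² = 63232.8 km³/s².
The Hohmann ellipse has a_t = (r₁ + r₂)/2 = 30449 km.
At r₁ the circular-orbit speed is v₁ = √(μ/r₁) = 2.51612 km/s.
On the transfer ellipse at r₁, vis-viva gives v_p = √[μ(2/r₁ − 1/a_t)] = 3.25347 km/s.
First burn Δv₁ = |v_p − v₁| = 0.73735 km/s.
At r₂, v₂ = √(μ/r₂) = 1.114473 km/s.
Transfer-orbit speed at r₂: v_a = √[μ(2/r₂ − 1/a_t)] = 0.6382963 km/s.
Second burn Δv₂ = |v₂ − v_a| = 0.47618 km/s.
Total Δv = Δv₁ + Δv₂ = 1.214 km/s.

Δv = 1214 m/s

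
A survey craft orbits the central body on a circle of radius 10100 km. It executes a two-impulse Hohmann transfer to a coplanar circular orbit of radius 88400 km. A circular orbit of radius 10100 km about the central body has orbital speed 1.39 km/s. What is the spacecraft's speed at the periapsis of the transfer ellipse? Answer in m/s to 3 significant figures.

v = 1860 m/s

From the circular-orbit relation v² = μ/r at r = 10100 km: μ = v²r = (1.39)² × 10100 = 19514.2 km³/s².
The Hohmann ellipse has a_t = (r₁ + r₂)/2 = 49250 km.
At periapsis, r = 10100 km.
Applying v² = μ(2/r − 1/a_t): v = 1.862 km/s.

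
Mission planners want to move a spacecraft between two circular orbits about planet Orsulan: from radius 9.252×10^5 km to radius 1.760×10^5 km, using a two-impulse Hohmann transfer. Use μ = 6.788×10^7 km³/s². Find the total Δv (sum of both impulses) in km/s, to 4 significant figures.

Transfer-ellipse semi-major axis a_t = (r₁ + r₂)/2 = (9.252×10^5 + 1.760×10^5)/2 = 5.506×10^5 km.
At r₁ the circular-orbit speed is v₁ = √(μ/r₁) = 8.5655 km/s.
On the transfer ellipse at r₁, vis-viva gives v_a = √[μ(2/r₁ − 1/a_t)] = 4.8427 km/s.
First burn Δv₁ = |v_a − v₁| = 3.7228 km/s.
Circular speed at r₂: v₂ = √(μ/r₂) = 19.6388 km/s.
Transfer-orbit speed at r₂: v_p = √[μ(2/r₂ − 1/a_t)] = 25.4574 km/s.
Second burn Δv₂ = |v₂ − v_p| = 5.8186 km/s.
Δv = Δv₁ + Δv₂ = 3.7228 + 5.8186 = 9.541 km/s.

Δv = 9.541 km/s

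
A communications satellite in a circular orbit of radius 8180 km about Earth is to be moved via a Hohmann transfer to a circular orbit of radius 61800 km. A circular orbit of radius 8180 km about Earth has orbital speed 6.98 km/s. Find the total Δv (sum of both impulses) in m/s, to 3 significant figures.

Δv = 3610 m/s

From the circular-orbit relation v² = μ/r at r = 8180 km: μ = v²r = (6.98)² × 8180 = 3.98533×10^5 km³/s².
Semi-major axis of the transfer orbit: a_t = (8180 + 61800)/2 = 34990 km.
Circular speed at r₁: v₁ = √(μ/r₁) = √(3.98533×10^5/8180) = 6.980 km/s.
Transfer-orbit speed at r₁ (vis-viva equation): v_p = √[μ(2/r₁ − 1/a_t)] = 9.276 km/s.
First burn Δv₁ = |v_p − v₁| = 2.296 km/s.
Circular speed at r₂: v₂ = √(μ/r₂) = 2.5394 km/s.
Transfer-orbit speed at r₂: v_a = √[μ(2/r₂ − 1/a_t)] = 1.2278 km/s.
Second burn Δv₂ = |v₂ − v_a| = 1.312 km/s.
Δv = Δv₁ + Δv₂ = 2.296 + 1.312 = 3.608 km/s.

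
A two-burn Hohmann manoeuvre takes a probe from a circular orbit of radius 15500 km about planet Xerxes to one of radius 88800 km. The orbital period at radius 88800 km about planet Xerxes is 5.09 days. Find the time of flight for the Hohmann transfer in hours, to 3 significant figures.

t = 27.5 hours

From Kepler's third law T² = 4π²r³/μ at r = 88800 km, T = 5.09 days = 5.09 × 86400 s = 4.39776×10^5 s: μ = 4π²r³/T² = 1.42934×10^5 km³/s².
The Hohmann ellipse has a_t = (r₁ + r₂)/2 = 52150 km.
Half the transfer-orbit period gives t = π√(a_t³/μ) = 98960 s.
Converting: 98960 s ÷ 3600 s/hour = 27.5 hours.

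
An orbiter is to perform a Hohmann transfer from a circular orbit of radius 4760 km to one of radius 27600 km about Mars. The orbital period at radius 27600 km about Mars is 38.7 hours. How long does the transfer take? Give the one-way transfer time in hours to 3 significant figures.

From Kepler's third law T² = 4π²r³/μ at r = 27600 km, T = 38.7 hours = 38.7 × 3600 s = 1.3932×10^5 s: μ = 4π²r³/T² = 42762.2 km³/s².
Semi-major axis of the transfer orbit: a_t = (4760 + 27600)/2 = 16180 km.
By Kepler's third law the transfer-orbit period is T = 2π√(a_t³/μ), so t = T/2 = 31270 s.
Converting: 31270 s ÷ 3600 s/hour = 8.69 hours.

t = 8.69 hours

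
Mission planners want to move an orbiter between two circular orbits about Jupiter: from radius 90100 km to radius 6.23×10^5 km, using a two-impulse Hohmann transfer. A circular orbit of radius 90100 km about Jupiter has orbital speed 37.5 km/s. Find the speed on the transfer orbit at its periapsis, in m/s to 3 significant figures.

v = 49600 m/s

From the circular-orbit relation v² = μ/r at r = 90100 km: μ = v²r = (37.5)² × 90100 = 1.26703×10^8 km³/s².
Transfer-ellipse semi-major axis a_t = (r₁ + r₂)/2 = (90100 + 6.230×10^5)/2 = 3.5655×10^5 km.
At periapsis, r = 90100 km.
Applying v² = μ(2/r − 1/a_t): v = 49.57 km/s.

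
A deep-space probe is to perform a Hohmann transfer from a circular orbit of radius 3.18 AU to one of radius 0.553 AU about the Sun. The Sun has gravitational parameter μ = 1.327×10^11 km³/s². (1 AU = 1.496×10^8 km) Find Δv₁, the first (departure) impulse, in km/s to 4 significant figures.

Δv₁ = 7.611 km/s

In km: r₁ = 3.18 × 1.496×10^8 = 4.75728×10^8 km; r₂ = 0.553 × 1.496×10^8 = 8.27288×10^7 km.
The Hohmann ellipse has a_t = (r₁ + r₂)/2 = 2.792284×10^8 km.
On the circular orbit at r = 4.75728×10^8 km, v_c = √(μ/r) = 16.702 km/s.
Vis-viva on the transfer ellipse at r = 4.75728×10^8 km gives v_t = √[μ(2/r − 1/a_t)] = 9.0909 km/s.
Δv₁ = |v_t − v_c| = |9.0909 − 16.702| = 7.611 km/s.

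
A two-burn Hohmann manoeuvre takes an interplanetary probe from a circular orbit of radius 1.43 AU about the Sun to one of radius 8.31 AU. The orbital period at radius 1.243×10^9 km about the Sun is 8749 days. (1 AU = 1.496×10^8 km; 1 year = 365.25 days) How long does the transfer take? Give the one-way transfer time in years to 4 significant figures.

t = 5.374 years

From Kepler's third law T² = 4π²r³/μ at r = 1.243×10^9 km, T = 8749 days = 8749 × 86400 s = 7.559136×10^8 s: μ = 4π²r³/T² = 1.32687×10^11 km³/s².
In km: r₁ = 1.43 × 1.496×10^8 = 2.13928×10^8 km; r₂ = 8.31 × 1.496×10^8 = 1.243176×10^9 km.
Semi-major axis of the transfer orbit: a_t = (2.13928×10^8 + 1.243176×10^9)/2 = 7.28552×10^8 km.
By Kepler's third law the transfer-orbit period is T = 2π√(a_t³/μ), so t = T/2 = 1.696×10^8 s.
Converting: 1.696×10^8 s ÷ 3.15576×10^7 s/year (365.25 × 86400) = 5.374 years.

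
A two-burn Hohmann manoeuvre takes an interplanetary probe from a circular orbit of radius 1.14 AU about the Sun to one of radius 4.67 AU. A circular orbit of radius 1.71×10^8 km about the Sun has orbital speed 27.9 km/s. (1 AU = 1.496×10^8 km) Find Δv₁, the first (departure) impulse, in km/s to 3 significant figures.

From the circular-orbit relation v² = μ/r at r = 1.71×10^8 km: μ = v²r = (27.9)² × 1.71×10^8 = 1.33108×10^11 km³/s².
In km: r₁ = 1.14 × 1.496×10^8 = 1.70544×10^8 km; r₂ = 4.67 × 1.496×10^8 = 6.98632×10^8 km.
Semi-major axis of the transfer orbit: a_t = (1.70544×10^8 + 6.98632×10^8)/2 = 4.34588×10^8 km.
Circular speed at r = 1.70544×10^8 km: v_c = √(μ/r) = 27.9373 km/s.
Vis-viva on the transfer ellipse at r = 1.70544×10^8 km gives v_t = √[μ(2/r − 1/a_t)] = 35.4217 km/s.
Δv₁ = |v_t − v_c| = |35.4217 − 27.9373| = 7.484 km/s.

Δv₁ = 7.48 km/s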